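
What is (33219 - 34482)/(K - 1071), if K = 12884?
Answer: -1263/11813 ≈ -0.10692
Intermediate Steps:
(33219 - 34482)/(K - 1071) = (33219 - 34482)/(12884 - 1071) = -1263/11813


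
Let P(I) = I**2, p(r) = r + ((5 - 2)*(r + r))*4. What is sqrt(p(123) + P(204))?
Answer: sqrt(44691) ≈ 211.40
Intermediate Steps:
p(r) = 25*r (p(r) = r + (3*(2*r))*4 = r + (6*r)*4 = r + 24*r = 25*r)
sqrt(p(123) + P(204)) = sqrt(25*123 + 204**2) = sqrt(3075 + 41616) = sqrt(44691)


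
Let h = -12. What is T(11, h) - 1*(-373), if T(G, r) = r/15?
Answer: 1861/5 ≈ 372.20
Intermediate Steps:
T(G, r) = r/15 (T(G, r) = r*(1/15) = r/15)
T(11, h) - 1*(-373) = (1/15)*(-12) - 1*(-373) = -4/5 + 373 = 1861/5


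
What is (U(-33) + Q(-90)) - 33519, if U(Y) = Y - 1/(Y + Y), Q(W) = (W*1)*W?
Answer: -1679831/66 ≈ -25452.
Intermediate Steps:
Q(W) = W**2 (Q(W) = W*W = W**2)
U(Y) = Y - 1/(2*Y)
(U(-33) + Q(-90)) - 33519 = ((-33 - 1/2/(-33)) + (-90)**2) - 33519 = ((-33 - 1/2*(-1/33)) + 8100) - 33519 = ((-33 + 1/66) + 8100) - 33519 = (-2177/66 + 8100) - 33519 = 532423/66 - 33519 = -1679831/66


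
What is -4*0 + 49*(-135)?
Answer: -6615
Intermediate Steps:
-4*0 + 49*(-135) = 0 - 6615 = -6615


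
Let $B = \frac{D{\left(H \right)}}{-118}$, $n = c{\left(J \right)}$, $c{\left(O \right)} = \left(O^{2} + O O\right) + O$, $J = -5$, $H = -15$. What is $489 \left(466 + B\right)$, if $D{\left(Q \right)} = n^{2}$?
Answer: $\frac{25898907}{118} \approx 2.1948 \cdot 10^{5}$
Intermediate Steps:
$c{\left(O \right)} = O + 2 O^{2}$ ($c{\left(O \right)} = \left(O^{2} + O^{2}\right) + O = 2 O^{2} + O = O + 2 O^{2}$)
$n = 45$ ($n = - 5 \left(1 + 2 \left(-5\right)\right) = - 5 \left(1 - 10\right) = \left(-5\right) \left(-9\right) = 45$)
$D{\left(Q \right)} = 2025$ ($D{\left(Q \right)} = 45^{2} = 2025$)
$B = - \frac{2025}{118}$ ($B = \frac{2025}{-118} = 2025 \left(- \frac{1}{118}\right) = - \frac{2025}{118} \approx -17.161$)
$489 \left(466 + B\right) = 489 \left(466 - \frac{2025}{118}\right) = 489 \cdot \frac{52963}{118} = \frac{25898907}{118}$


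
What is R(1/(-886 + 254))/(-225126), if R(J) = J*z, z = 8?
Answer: 1/17784954 ≈ 5.6227e-8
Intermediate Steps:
R(J) = 8*J (R(J) = J*8 = 8*J)
R(1/(-886 + 254))/(-225126) = (8/(-886 + 254))/(-225126) = (8/(-632))*(-1/225126) = (8*(-1/632))*(-1/225126) = -1/79*(-1/225126) = 1/17784954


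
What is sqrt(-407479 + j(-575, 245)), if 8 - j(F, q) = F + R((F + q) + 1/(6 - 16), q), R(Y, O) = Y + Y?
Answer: I*sqrt(10155895)/5 ≈ 637.37*I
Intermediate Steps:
R(Y, O) = 2*Y
j(F, q) = 41/5 - 3*F - 2*q (j(F, q) = 8 - (F + 2*((F + q) + 1/(6 - 16))) = 8 - (F + 2*((F + q) + 1/(-10))) = 8 - (F + 2*((F + q) - 1/10)) = 8 - (F + 2*(-1/10 + F + q)) = 8 - (F + (-1/5 + 2*F + 2*q)) = 8 - (-1/5 + 2*q + 3*F) = 8 + (1/5 - 3*F - 2*q) = 41/5 - 3*F - 2*q)
sqrt(-407479 + j(-575, 245)) = sqrt(-407479 + (41/5 - 3*(-575) - 2*245)) = sqrt(-407479 + (41/5 + 1725 - 490)) = sqrt(-407479 + 6216/5) = sqrt(-2031179/5) = I*sqrt(10155895)/5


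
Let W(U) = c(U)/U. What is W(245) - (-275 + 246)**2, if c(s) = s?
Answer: -840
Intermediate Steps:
W(U) = 1 (W(U) = U/U = 1)
W(245) - (-275 + 246)**2 = 1 - (-275 + 246)**2 = 1 - 1*(-29)**2 = 1 - 1*841 = 1 - 841 = -840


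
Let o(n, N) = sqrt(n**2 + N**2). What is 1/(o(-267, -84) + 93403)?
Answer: 93403/8724042064 - 3*sqrt(8705)/8724042064 ≈ 1.0674e-5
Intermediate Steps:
o(n, N) = sqrt(N**2 + n**2)
1/(o(-267, -84) + 93403) = 1/(sqrt((-84)**2 + (-267)**2) + 93403) = 1/(sqrt(7056 + 71289) + 93403) = 1/(sqrt(78345) + 93403) = 1/(3*sqrt(8705) + 93403) = 1/(93403 + 3*sqrt(8705))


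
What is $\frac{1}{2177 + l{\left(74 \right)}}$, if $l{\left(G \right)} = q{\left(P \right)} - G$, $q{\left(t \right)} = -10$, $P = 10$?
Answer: $\frac{1}{2093} \approx 0.00047778$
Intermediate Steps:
$l{\left(G \right)} = -10 - G$
$\frac{1}{2177 + l{\left(74 \right)}} = \frac{1}{2177 - 84} = \frac{1}{2093}$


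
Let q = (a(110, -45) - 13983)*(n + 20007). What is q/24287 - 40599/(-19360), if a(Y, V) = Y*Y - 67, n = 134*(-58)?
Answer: -460909692087/470196320 ≈ -980.25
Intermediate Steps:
n = -7772
a(Y, V) = -67 + Y**2 (a(Y, V) = Y**2 - 67 = -67 + Y**2)
q = -23858250 (q = ((-67 + 110**2) - 13983)*(-7772 + 20007) = ((-67 + 12100) - 13983)*12235 = (12033 - 13983)*12235 = -1950*12235 = -23858250)
q/24287 - 40599/(-19360) = -23858250/24287 - 40599/(-19360) = -23858250*1/24287 - 40599*(-1/19360) = -23858250/24287 + 40599/19360 = -460909692087/470196320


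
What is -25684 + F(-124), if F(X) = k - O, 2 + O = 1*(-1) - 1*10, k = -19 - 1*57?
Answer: -25747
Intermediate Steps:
k = -76 (k = -19 - 57 = -76)
O = -13 (O = -2 + (1*(-1) - 1*10) = -2 + (-1 - 10) = -2 - 11 = -13)
F(X) = -63 (F(X) = -76 - 1*(-13) = -76 + 13 = -63)
-25684 + F(-124) = -25684 - 63 = -25747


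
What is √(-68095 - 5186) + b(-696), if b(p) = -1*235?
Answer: -235 + I*√73281 ≈ -235.0 + 270.7*I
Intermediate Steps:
b(p) = -235
√(-68095 - 5186) + b(-696) = √(-68095 - 5186) - 235 = √(-73281) - 235 = I*√73281 - 235 = -235 + I*√73281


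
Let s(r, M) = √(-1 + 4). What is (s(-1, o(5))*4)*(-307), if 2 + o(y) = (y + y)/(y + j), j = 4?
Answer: -1228*√3 ≈ -2127.0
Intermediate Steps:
o(y) = -2 + 2*y/(4 + y) (o(y) = -2 + (y + y)/(y + 4) = -2 + (2*y)/(4 + y) = -2 + 2*y/(4 + y))
s(r, M) = √3
(s(-1, o(5))*4)*(-307) = (√3*4)*(-307) = (4*√3)*(-307) = -1228*√3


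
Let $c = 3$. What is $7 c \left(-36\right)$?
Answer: $-756$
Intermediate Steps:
$7 c \left(-36\right) = 7 \cdot 3 \left(-36\right) = 21 \left(-36\right) = -756$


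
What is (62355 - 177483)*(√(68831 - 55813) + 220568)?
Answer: -25393552704 - 115128*√13018 ≈ -2.5407e+10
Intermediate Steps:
(62355 - 177483)*(√(68831 - 55813) + 220568) = -115128*(√13018 + 220568) = -115128*(220568 + √13018) = -25393552704 - 115128*√13018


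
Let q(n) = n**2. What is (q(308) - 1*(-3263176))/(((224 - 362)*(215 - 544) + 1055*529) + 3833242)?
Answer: 3358040/4436739 ≈ 0.75687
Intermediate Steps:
(q(308) - 1*(-3263176))/(((224 - 362)*(215 - 544) + 1055*529) + 3833242) = (308**2 - 1*(-3263176))/(((224 - 362)*(215 - 544) + 1055*529) + 3833242) = (94864 + 3263176)/((-138*(-329) + 558095) + 3833242) = 3358040/((45402 + 558095) + 3833242) = 3358040/(603497 + 3833242) = 3358040/4436739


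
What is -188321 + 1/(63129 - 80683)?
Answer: -3305786835/17554 ≈ -1.8832e+5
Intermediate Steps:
-188321 + 1/(63129 - 80683) = -188321 + 1/(-17554) = -188321 - 1/17554 = -3305786835/17554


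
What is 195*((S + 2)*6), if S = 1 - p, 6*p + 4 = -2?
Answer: 4680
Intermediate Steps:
p = -1 (p = -⅔ + (⅙)*(-2) = -⅔ - ⅓ = -1)
S = 2 (S = 1 - 1*(-1) = 1 + 1 = 2)
195*((S + 2)*6) = 195*((2 + 2)*6) = 195*(4*6) = 195*24 = 4680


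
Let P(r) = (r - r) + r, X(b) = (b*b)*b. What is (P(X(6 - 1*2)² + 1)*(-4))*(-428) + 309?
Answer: 7014373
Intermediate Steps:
X(b) = b³ (X(b) = b²*b = b³)
P(r) = r (P(r) = 0 + r = r)
(P(X(6 - 1*2)² + 1)*(-4))*(-428) + 309 = ((((6 - 1*2)³)² + 1)*(-4))*(-428) + 309 = ((((6 - 2)³)² + 1)*(-4))*(-428) + 309 = (((4³)² + 1)*(-4))*(-428) + 309 = ((64² + 1)*(-4))*(-428) + 309 = ((4096 + 1)*(-4))*(-428) + 309 = (4097*(-4))*(-428) + 309 = -16388*(-428) + 309 = 7014064 + 309 = 7014373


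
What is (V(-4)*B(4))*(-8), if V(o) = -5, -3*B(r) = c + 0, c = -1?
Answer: 40/3 ≈ 13.333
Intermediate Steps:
B(r) = 1/3 (B(r) = -(-1 + 0)/3 = -1/3*(-1) = 1/3)
(V(-4)*B(4))*(-8) = -5*1/3*(-8) = -5/3*(-8) = 40/3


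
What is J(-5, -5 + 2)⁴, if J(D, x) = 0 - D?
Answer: 625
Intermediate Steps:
J(D, x) = -D
J(-5, -5 + 2)⁴ = (-1*(-5))⁴ = 5⁴ = 625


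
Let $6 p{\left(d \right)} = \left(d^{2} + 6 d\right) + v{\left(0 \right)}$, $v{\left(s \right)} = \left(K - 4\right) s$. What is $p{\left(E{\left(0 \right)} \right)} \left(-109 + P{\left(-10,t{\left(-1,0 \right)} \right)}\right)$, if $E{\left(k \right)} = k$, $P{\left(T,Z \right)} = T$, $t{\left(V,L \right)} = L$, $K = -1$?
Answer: $0$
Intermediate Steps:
$v{\left(s \right)} = - 5 s$ ($v{\left(s \right)} = \left(-1 - 4\right) s = - 5 s$)
$p{\left(d \right)} = d + \frac{d^{2}}{6}$ ($p{\left(d \right)} = \frac{\left(d^{2} + 6 d\right) - 0}{6} = \frac{\left(d^{2} + 6 d\right) + 0}{6} = \frac{d^{2} + 6 d}{6} = d + \frac{d^{2}}{6}$)
$p{\left(E{\left(0 \right)} \right)} \left(-109 + P{\left(-10,t{\left(-1,0 \right)} \right)}\right) = \frac{1}{6} \cdot 0 \left(6 + 0\right) \left(-109 - 10\right) = \frac{1}{6} \cdot 0 \cdot 6 \left(-119\right) = 0 \left(-119\right) = 0$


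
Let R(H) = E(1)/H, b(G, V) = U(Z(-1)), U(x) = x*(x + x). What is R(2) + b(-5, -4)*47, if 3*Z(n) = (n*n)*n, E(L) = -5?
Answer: 143/18 ≈ 7.9444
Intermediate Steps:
Z(n) = n³/3 (Z(n) = ((n*n)*n)/3 = (n²*n)/3 = n³/3)
U(x) = 2*x² (U(x) = x*(2*x) = 2*x²)
b(G, V) = 2/9 (b(G, V) = 2*((⅓)*(-1)³)² = 2*((⅓)*(-1))² = 2*(-⅓)² = 2*(⅑) = 2/9)
R(H) = -5/H
R(2) + b(-5, -4)*47 = -5/2 + (2/9)*47 = -5*½ + 94/9 = -5/2 + 94/9 = 143/18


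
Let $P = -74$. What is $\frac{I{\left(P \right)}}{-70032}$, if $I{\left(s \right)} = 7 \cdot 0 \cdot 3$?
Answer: $0$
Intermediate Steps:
$I{\left(s \right)} = 0$ ($I{\left(s \right)} = 0 \cdot 3 = 0$)
$\frac{I{\left(P \right)}}{-70032} = \frac{0}{-70032} = 0 \left(- \frac{1}{70032}\right) = 0$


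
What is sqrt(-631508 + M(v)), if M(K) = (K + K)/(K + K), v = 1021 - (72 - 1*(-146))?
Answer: I*sqrt(631507) ≈ 794.67*I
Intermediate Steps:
v = 803 (v = 1021 - (72 + 146) = 1021 - 1*218 = 1021 - 218 = 803)
M(K) = 1 (M(K) = (2*K)/((2*K)) = (2*K)*(1/(2*K)) = 1)
sqrt(-631508 + M(v)) = sqrt(-631508 + 1) = sqrt(-631507) = I*sqrt(631507)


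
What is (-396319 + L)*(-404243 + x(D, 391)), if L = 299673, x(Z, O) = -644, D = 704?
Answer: 39130709002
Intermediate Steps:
(-396319 + L)*(-404243 + x(D, 391)) = (-396319 + 299673)*(-404243 - 644) = -96646*(-404887) = 39130709002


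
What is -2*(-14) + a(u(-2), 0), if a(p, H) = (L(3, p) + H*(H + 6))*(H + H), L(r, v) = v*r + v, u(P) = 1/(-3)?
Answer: 28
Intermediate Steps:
u(P) = -⅓
L(r, v) = v + r*v (L(r, v) = r*v + v = v + r*v)
a(p, H) = 2*H*(4*p + H*(6 + H)) (a(p, H) = (p*(1 + 3) + H*(H + 6))*(H + H) = (p*4 + H*(6 + H))*(2*H) = (4*p + H*(6 + H))*(2*H) = 2*H*(4*p + H*(6 + H)))
-2*(-14) + a(u(-2), 0) = -2*(-14) + 2*0*(0² + 4*(-⅓) + 6*0) = 28 + 2*0*(0 - 4/3 + 0) = 28 + 2*0*(-4/3) = 28 + 0 = 28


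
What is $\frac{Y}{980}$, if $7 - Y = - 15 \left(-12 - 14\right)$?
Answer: $- \frac{383}{980} \approx -0.39082$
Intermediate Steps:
$Y = -383$ ($Y = 7 - - 15 \left(-12 - 14\right) = 7 - \left(-15\right) \left(-26\right) = 7 - 390 = -383$)
$\frac{Y}{980} = - \frac{383}{980}$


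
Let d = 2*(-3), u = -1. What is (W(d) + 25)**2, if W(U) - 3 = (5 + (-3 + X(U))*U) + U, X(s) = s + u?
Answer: 7569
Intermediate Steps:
d = -6
X(s) = -1 + s (X(s) = s - 1 = -1 + s)
W(U) = 8 + U + U*(-4 + U) (W(U) = 3 + ((5 + (-3 + (-1 + U))*U) + U) = 3 + ((5 + (-4 + U)*U) + U) = 3 + ((5 + U*(-4 + U)) + U) = 3 + (5 + U + U*(-4 + U)) = 8 + U + U*(-4 + U))
(W(d) + 25)**2 = ((8 + (-6)**2 - 3*(-6)) + 25)**2 = ((8 + 36 + 18) + 25)**2 = (62 + 25)**2 = 87**2 = 7569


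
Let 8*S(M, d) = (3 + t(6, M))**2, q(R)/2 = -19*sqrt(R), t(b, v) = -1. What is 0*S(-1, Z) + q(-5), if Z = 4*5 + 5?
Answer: -38*I*sqrt(5) ≈ -84.971*I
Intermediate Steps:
Z = 25 (Z = 20 + 5 = 25)
q(R) = -38*sqrt(R) (q(R) = 2*(-19*sqrt(R)) = -38*sqrt(R))
S(M, d) = 1/2 (S(M, d) = (3 - 1)**2/8 = (1/8)*2**2 = (1/8)*4 = 1/2)
0*S(-1, Z) + q(-5) = 0*(1/2) - 38*I*sqrt(5) = 0 - 38*I*sqrt(5) = -38*I*sqrt(5)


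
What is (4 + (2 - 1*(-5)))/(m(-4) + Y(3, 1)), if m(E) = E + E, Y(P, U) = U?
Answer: -11/7 ≈ -1.5714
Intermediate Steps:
m(E) = 2*E
(4 + (2 - 1*(-5)))/(m(-4) + Y(3, 1)) = (4 + (2 - 1*(-5)))/(2*(-4) + 1) = (4 + (2 + 5))/(-8 + 1) = (4 + 7)/(-7) = -⅐*11 = -11/7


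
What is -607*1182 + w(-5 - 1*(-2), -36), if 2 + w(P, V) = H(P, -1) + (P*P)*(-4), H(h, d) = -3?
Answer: -717515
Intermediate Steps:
w(P, V) = -5 - 4*P**2 (w(P, V) = -2 + (-3 + (P*P)*(-4)) = -2 + (-3 + P**2*(-4)) = -2 + (-3 - 4*P**2) = -5 - 4*P**2)
-607*1182 + w(-5 - 1*(-2), -36) = -607*1182 + (-5 - 4*(-5 - 1*(-2))**2) = -717474 + (-5 - 4*(-5 + 2)**2) = -717474 + (-5 - 4*(-3)**2) = -717474 + (-5 - 4*9) = -717474 + (-5 - 36) = -717474 - 41 = -717515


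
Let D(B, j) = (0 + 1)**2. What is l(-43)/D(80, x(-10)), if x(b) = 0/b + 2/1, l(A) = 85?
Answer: 85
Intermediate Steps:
x(b) = 2 (x(b) = 0 + 2*1 = 0 + 2 = 2)
D(B, j) = 1 (D(B, j) = 1**2 = 1)
l(-43)/D(80, x(-10)) = 85/1 = 85*1 = 85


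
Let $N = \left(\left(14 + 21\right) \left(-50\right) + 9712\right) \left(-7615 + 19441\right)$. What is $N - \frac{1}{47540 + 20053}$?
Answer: $\frac{6364463060915}{67593} \approx 9.4159 \cdot 10^{7}$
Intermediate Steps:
$N = 94158612$ ($N = \left(35 \left(-50\right) + 9712\right) 11826 = \left(-1750 + 9712\right) 11826 = 7962 \cdot 11826 = 94158612$)
$N - \frac{1}{47540 + 20053} = 94158612 - \frac{1}{47540 + 20053} = 94158612 - \frac{1}{67593} = \frac{6364463060915}{67593}$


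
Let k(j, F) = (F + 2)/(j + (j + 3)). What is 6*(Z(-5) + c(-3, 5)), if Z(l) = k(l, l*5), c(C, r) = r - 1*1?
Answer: 306/7 ≈ 43.714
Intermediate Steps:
c(C, r) = -1 + r (c(C, r) = r - 1 = -1 + r)
k(j, F) = (2 + F)/(3 + 2*j) (k(j, F) = (2 + F)/(j + (3 + j)) = (2 + F)/(3 + 2*j))
Z(l) = (2 + 5*l)/(3 + 2*l) (Z(l) = (2 + l*5)/(3 + 2*l) = (2 + 5*l)/(3 + 2*l))
6*(Z(-5) + c(-3, 5)) = 6*((2 + 5*(-5))/(3 + 2*(-5)) + (-1 + 5)) = 6*((2 - 25)/(3 - 10) + 4) = 6*(-23/(-7) + 4) = 6*(-⅐*(-23) + 4) = 6*(23/7 + 4) = 6*(51/7) = 306/7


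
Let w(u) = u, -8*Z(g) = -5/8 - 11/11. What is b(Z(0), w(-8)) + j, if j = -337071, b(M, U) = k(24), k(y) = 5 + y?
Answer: -337042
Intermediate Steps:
Z(g) = 13/64 (Z(g) = -(-5/8 - 11/11)/8 = -(-5*⅛ - 11*1/11)/8 = -(-5/8 - 1)/8 = -⅛*(-13/8) = 13/64)
b(M, U) = 29 (b(M, U) = 5 + 24 = 29)
b(Z(0), w(-8)) + j = 29 - 337071 = -337042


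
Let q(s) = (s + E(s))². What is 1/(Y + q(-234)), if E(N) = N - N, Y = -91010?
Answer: -1/36254 ≈ -2.7583e-5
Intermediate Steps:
E(N) = 0
q(s) = s² (q(s) = (s + 0)² = s²)
1/(Y + q(-234)) = 1/(-91010 + (-234)²) = 1/(-91010 + 54756) = 1/(-36254) = -1/36254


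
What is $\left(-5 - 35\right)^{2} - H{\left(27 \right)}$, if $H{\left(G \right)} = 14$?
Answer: $1586$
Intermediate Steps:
$\left(-5 - 35\right)^{2} - H{\left(27 \right)} = \left(-5 - 35\right)^{2} - 14 = \left(-40\right)^{2} - 14 = 1600 - 14 = 1586$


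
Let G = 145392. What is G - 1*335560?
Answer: -190168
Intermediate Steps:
G - 1*335560 = 145392 - 1*335560 = 145392 - 335560 = -190168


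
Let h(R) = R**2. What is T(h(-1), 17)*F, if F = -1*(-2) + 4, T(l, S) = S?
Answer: 102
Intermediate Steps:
F = 6 (F = 2 + 4 = 6)
T(h(-1), 17)*F = 17*6 = 102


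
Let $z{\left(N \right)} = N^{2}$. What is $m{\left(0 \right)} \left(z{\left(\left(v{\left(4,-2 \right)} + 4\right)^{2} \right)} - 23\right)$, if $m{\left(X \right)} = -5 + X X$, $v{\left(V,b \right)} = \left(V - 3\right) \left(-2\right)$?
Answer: $35$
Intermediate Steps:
$v{\left(V,b \right)} = 6 - 2 V$ ($v{\left(V,b \right)} = \left(-3 + V\right) \left(-2\right) = 6 - 2 V$)
$m{\left(X \right)} = -5 + X^{2}$
$m{\left(0 \right)} \left(z{\left(\left(v{\left(4,-2 \right)} + 4\right)^{2} \right)} - 23\right) = \left(-5 + 0^{2}\right) \left(\left(\left(\left(6 - 8\right) + 4\right)^{2}\right)^{2} - 23\right) = \left(-5 + 0\right) \left(\left(\left(\left(6 - 8\right) + 4\right)^{2}\right)^{2} - 23\right) = - 5 \left(\left(\left(-2 + 4\right)^{2}\right)^{2} - 23\right) = - 5 \left(\left(2^{2}\right)^{2} - 23\right) = - 5 \left(4^{2} - 23\right) = - 5 \left(16 - 23\right) = \left(-5\right) \left(-7\right) = 35$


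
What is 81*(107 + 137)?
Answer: 19764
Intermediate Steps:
81*(107 + 137) = 81*244 = 19764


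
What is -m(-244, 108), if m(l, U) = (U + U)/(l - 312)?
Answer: 54/139 ≈ 0.38849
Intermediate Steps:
m(l, U) = 2*U/(-312 + l) (m(l, U) = (2*U)/(-312 + l) = 2*U/(-312 + l))
-m(-244, 108) = -2*108/(-312 - 244) = -2*108/(-556) = -2*108*(-1)/556 = -1*(-54/139) = 54/139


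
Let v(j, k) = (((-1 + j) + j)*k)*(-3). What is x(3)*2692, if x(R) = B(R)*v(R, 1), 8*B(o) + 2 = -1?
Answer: 30285/2 ≈ 15143.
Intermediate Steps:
B(o) = -3/8 (B(o) = -¼ + (⅛)*(-1) = -¼ - ⅛ = -3/8)
v(j, k) = -3*k*(-1 + 2*j) (v(j, k) = ((-1 + 2*j)*k)*(-3) = (k*(-1 + 2*j))*(-3) = -3*k*(-1 + 2*j))
x(R) = -9/8 + 9*R/4 (x(R) = -9*(1 - 2*R)/8 = -3*(3 - 6*R)/8 = -9/8 + 9*R/4)
x(3)*2692 = (-9/8 + (9/4)*3)*2692 = (-9/8 + 27/4)*2692 = (45/8)*2692 = 30285/2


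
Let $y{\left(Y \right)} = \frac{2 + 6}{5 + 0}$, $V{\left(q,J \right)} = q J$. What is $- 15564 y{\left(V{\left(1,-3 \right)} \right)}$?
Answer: $- \frac{124512}{5} \approx -24902.0$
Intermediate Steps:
$V{\left(q,J \right)} = J q$
$y{\left(Y \right)} = \frac{8}{5}$
$- 15564 y{\left(V{\left(1,-3 \right)} \right)} = \left(-15564\right) \frac{8}{5} = - \frac{124512}{5}$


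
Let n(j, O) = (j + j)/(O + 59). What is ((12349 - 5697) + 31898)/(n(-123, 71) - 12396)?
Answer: -835250/268621 ≈ -3.1094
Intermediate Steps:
n(j, O) = 2*j/(59 + O) (n(j, O) = (2*j)/(59 + O) = 2*j/(59 + O))
((12349 - 5697) + 31898)/(n(-123, 71) - 12396) = ((12349 - 5697) + 31898)/(2*(-123)/(59 + 71) - 12396) = (6652 + 31898)/(2*(-123)/130 - 12396) = 38550/(2*(-123)*(1/130) - 12396) = 38550/(-123/65 - 12396) = 38550/(-805863/65) = 38550*(-65/805863) = -835250/268621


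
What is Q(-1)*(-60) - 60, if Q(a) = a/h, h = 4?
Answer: -45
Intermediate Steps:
Q(a) = a/4
Q(-1)*(-60) - 60 = ((¼)*(-1))*(-60) - 60 = -¼*(-60) - 60 = 15 - 60 = -45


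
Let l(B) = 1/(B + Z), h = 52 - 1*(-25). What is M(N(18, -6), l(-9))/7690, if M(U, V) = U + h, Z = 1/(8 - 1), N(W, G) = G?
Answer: 71/7690 ≈ 0.0092328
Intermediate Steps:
h = 77 (h = 52 + 25 = 77)
Z = ⅐ (Z = 1/7 = ⅐ ≈ 0.14286)
l(B) = 1/(⅐ + B) (l(B) = 1/(B + ⅐) = 1/(⅐ + B))
M(U, V) = 77 + U (M(U, V) = U + 77 = 77 + U)
M(N(18, -6), l(-9))/7690 = (77 - 6)/7690 = 71*(1/7690) = 71/7690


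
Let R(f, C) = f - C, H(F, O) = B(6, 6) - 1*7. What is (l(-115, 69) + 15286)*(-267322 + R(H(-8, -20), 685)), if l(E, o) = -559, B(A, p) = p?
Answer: -3946953816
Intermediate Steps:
H(F, O) = -1 (H(F, O) = 6 - 1*7 = 6 - 7 = -1)
(l(-115, 69) + 15286)*(-267322 + R(H(-8, -20), 685)) = (-559 + 15286)*(-267322 + (-1 - 1*685)) = 14727*(-267322 + (-1 - 685)) = 14727*(-267322 - 686) = 14727*(-268008) = -3946953816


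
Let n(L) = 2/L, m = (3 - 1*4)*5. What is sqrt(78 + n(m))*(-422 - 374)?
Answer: -1592*sqrt(485)/5 ≈ -7012.0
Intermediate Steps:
m = -5 (m = (3 - 4)*5 = -1*5 = -5)
sqrt(78 + n(m))*(-422 - 374) = sqrt(78 + 2/(-5))*(-422 - 374) = sqrt(78 + 2*(-1/5))*(-796) = sqrt(78 - 2/5)*(-796) = sqrt(388/5)*(-796) = (2*sqrt(485)/5)*(-796) = -1592*sqrt(485)/5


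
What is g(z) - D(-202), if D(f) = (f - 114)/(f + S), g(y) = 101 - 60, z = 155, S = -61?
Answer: 10467/263 ≈ 39.798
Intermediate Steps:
g(y) = 41
D(f) = (-114 + f)/(-61 + f) (D(f) = (f - 114)/(f - 61) = (-114 + f)/(-61 + f))
g(z) - D(-202) = 41 - (-114 - 202)/(-61 - 202) = 41 - (-316)/(-263) = 41 - (-1)*(-316)/263 = 41 - 1*316/263 = 41 - 316/263 = 10467/263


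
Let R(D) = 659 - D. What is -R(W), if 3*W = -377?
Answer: -2354/3 ≈ -784.67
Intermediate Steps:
W = -377/3 (W = (⅓)*(-377) = -377/3 ≈ -125.67)
-R(W) = -(659 - 1*(-377/3)) = -(659 + 377/3) = -1*2354/3 = -2354/3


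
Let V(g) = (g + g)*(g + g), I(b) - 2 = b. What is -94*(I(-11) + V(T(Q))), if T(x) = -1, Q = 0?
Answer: 470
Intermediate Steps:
I(b) = 2 + b
V(g) = 4*g² (V(g) = (2*g)*(2*g) = 4*g²)
-94*(I(-11) + V(T(Q))) = -94*((2 - 11) + 4*(-1)²) = -94*(-9 + 4*1) = -94*(-9 + 4) = -94*(-5) = 470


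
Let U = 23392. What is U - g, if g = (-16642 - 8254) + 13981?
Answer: 34307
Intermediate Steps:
g = -10915 (g = -24896 + 13981 = -10915)
U - g = 23392 - 1*(-10915) = 23392 + 10915 = 34307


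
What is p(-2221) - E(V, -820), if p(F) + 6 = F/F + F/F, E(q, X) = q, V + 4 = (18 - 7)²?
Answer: -121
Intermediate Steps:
V = 117 (V = -4 + (18 - 7)² = -4 + 11² = -4 + 121 = 117)
p(F) = -4 (p(F) = -6 + (F/F + F/F) = -6 + (1 + 1) = -6 + 2 = -4)
p(-2221) - E(V, -820) = -4 - 1*117 = -4 - 117 = -121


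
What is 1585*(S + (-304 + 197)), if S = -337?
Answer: -703740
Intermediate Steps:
1585*(S + (-304 + 197)) = 1585*(-337 + (-304 + 197)) = 1585*(-337 - 107) = 1585*(-444) = -703740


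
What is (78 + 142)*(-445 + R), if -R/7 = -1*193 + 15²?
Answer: -147180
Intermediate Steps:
R = -224 (R = -7*(-1*193 + 15²) = -7*(-193 + 225) = -7*32 = -224)
(78 + 142)*(-445 + R) = (78 + 142)*(-445 - 224) = 220*(-669) = -147180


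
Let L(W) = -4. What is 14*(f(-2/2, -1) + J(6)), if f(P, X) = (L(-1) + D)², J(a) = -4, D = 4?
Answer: -56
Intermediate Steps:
f(P, X) = 0 (f(P, X) = (-4 + 4)² = 0² = 0)
14*(f(-2/2, -1) + J(6)) = 14*(0 - 4) = 14*(-4) = -56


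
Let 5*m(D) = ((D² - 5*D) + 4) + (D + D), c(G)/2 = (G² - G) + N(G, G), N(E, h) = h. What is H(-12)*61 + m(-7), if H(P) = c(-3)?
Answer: 5564/5 ≈ 1112.8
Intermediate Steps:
c(G) = 2*G² (c(G) = 2*((G² - G) + G) = 2*G²)
H(P) = 18 (H(P) = 2*(-3)² = 2*9 = 18)
m(D) = ⅘ - 3*D/5 + D²/5 (m(D) = (((D² - 5*D) + 4) + (D + D))/5 = ((4 + D² - 5*D) + 2*D)/5 = (4 + D² - 3*D)/5 = ⅘ - 3*D/5 + D²/5)
H(-12)*61 + m(-7) = 18*61 + (⅘ - ⅗*(-7) + (⅕)*(-7)²) = 1098 + (⅘ + 21/5 + (⅕)*49) = 1098 + (⅘ + 21/5 + 49/5) = 1098 + 74/5 = 5564/5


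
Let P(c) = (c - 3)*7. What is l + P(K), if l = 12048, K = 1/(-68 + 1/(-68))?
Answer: 55624399/4625 ≈ 12027.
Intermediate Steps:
K = -68/4625 (K = 1/(-68 - 1/68) = 1/(-4625/68) = -68/4625 ≈ -0.014703)
P(c) = -21 + 7*c (P(c) = (-3 + c)*7 = -21 + 7*c)
l + P(K) = 12048 + (-21 + 7*(-68/4625)) = 12048 + (-21 - 476/4625) = 12048 - 97601/4625 = 55624399/4625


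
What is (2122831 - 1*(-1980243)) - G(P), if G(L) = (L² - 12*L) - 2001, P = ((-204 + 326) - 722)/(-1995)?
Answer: 72614733915/17689 ≈ 4.1051e+6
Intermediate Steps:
P = 40/133 (P = (122 - 722)*(-1/1995) = -600*(-1/1995) = 40/133 ≈ 0.30075)
G(L) = -2001 + L² - 12*L
(2122831 - 1*(-1980243)) - G(P) = (2122831 - 1*(-1980243)) - (-2001 + (40/133)² - 12*40/133) = (2122831 + 1980243) - (-2001 + 1600/17689 - 480/133) = 4103074 - 1*(-35457929/17689) = 4103074 + 35457929/17689 = 72614733915/17689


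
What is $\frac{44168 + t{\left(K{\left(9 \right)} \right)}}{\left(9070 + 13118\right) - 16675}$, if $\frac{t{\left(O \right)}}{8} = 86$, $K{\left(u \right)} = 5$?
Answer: $\frac{44856}{5513} \approx 8.1364$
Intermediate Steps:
$t{\left(O \right)} = 688$ ($t{\left(O \right)} = 8 \cdot 86 = 688$)
$\frac{44168 + t{\left(K{\left(9 \right)} \right)}}{\left(9070 + 13118\right) - 16675} = \frac{44168 + 688}{\left(9070 + 13118\right) - 16675} = \frac{44856}{22188 - 16675} = \frac{44856}{5513}$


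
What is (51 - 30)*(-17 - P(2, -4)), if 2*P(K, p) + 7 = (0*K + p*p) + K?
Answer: -945/2 ≈ -472.50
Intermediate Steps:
P(K, p) = -7/2 + K/2 + p**2/2 (P(K, p) = -7/2 + ((0*K + p*p) + K)/2 = -7/2 + ((0 + p**2) + K)/2 = -7/2 + (p**2 + K)/2 = -7/2 + (K + p**2)/2 = -7/2 + (K/2 + p**2/2) = -7/2 + K/2 + p**2/2)
(51 - 30)*(-17 - P(2, -4)) = (51 - 30)*(-17 - (-7/2 + (1/2)*2 + (1/2)*(-4)**2)) = 21*(-17 - (-7/2 + 1 + (1/2)*16)) = 21*(-17 - (-7/2 + 1 + 8)) = 21*(-17 - 1*11/2) = 21*(-17 - 11/2) = 21*(-45/2) = -945/2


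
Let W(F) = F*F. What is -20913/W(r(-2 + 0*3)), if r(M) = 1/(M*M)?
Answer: -334608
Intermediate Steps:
r(M) = M⁻²
W(F) = F²
-20913/W(r(-2 + 0*3)) = -20913*(-2 + 0*3)⁴ = -20913*(-2 + 0)⁴ = -20913/(((-2)⁻²)²) = -20913/((¼)²) = -20913/1/16 = -20913*16 = -334608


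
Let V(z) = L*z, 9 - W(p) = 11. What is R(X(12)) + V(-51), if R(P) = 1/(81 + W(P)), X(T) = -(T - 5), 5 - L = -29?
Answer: -136985/79 ≈ -1734.0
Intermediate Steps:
L = 34 (L = 5 - 1*(-29) = 5 + 29 = 34)
X(T) = 5 - T (X(T) = -(-5 + T) = 5 - T)
W(p) = -2 (W(p) = 9 - 1*11 = 9 - 11 = -2)
V(z) = 34*z
R(P) = 1/79 (R(P) = 1/(81 - 2) = 1/79)
R(X(12)) + V(-51) = 1/79 + 34*(-51) = 1/79 - 1734 = -136985/79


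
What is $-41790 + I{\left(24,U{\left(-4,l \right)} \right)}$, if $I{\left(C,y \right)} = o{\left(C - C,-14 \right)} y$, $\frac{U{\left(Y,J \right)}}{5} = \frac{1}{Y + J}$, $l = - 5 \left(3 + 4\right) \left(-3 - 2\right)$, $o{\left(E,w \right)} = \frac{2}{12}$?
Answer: $- \frac{42876535}{1026} \approx -41790.0$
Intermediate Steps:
$o{\left(E,w \right)} = \frac{1}{6}$ ($o{\left(E,w \right)} = 2 \cdot \frac{1}{12} = \frac{1}{6}$)
$l = 175$ ($l = - 5 \cdot 7 \left(-5\right) = \left(-5\right) \left(-35\right) = 175$)
$U{\left(Y,J \right)} = \frac{5}{J + Y}$ ($U{\left(Y,J \right)} = \frac{5}{Y + J} = \frac{5}{J + Y}$)
$I{\left(C,y \right)} = \frac{y}{6}$
$-41790 + I{\left(24,U{\left(-4,l \right)} \right)} = -41790 + \frac{5 \frac{1}{175 - 4}}{6} = -41790 + \frac{5 \cdot \frac{1}{171}}{6} = -41790 + \frac{1}{6} \cdot \frac{5}{171} = -41790 + \frac{5}{1026} = - \frac{42876535}{1026}$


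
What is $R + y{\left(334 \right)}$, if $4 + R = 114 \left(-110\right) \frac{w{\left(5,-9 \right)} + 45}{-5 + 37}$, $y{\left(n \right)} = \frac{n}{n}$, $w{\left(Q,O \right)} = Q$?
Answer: $- \frac{78387}{4} \approx -19597.0$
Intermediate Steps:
$y{\left(n \right)} = 1$
$R = - \frac{78391}{4}$ ($R = -4 + 114 \left(-110\right) \frac{5 + 45}{-5 + 37} = -4 - 12540 \cdot \frac{50}{32} = -4 - 12540 \cdot 50 \cdot \frac{1}{32} = -4 - \frac{78375}{4} = - \frac{78391}{4} \approx -19598.0$)
$R + y{\left(334 \right)} = - \frac{78391}{4} + 1 = - \frac{78387}{4}$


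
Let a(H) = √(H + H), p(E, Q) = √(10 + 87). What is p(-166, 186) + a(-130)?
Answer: √97 + 2*I*√65 ≈ 9.8489 + 16.125*I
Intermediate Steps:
p(E, Q) = √97
a(H) = √2*√H (a(H) = √(2*H) = √2*√H)
p(-166, 186) + a(-130) = √97 + √2*√(-130) = √97 + √2*(I*√130) = √97 + 2*I*√65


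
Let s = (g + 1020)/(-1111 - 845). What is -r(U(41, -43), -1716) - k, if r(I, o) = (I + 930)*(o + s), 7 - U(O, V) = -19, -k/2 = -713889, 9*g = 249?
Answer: 312808483/1467 ≈ 2.1323e+5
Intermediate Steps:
g = 83/3 (g = (⅑)*249 = 83/3 ≈ 27.667)
k = 1427778 (k = -2*(-713889) = 1427778)
s = -3143/5868 (s = (83/3 + 1020)/(-1111 - 845) = (3143/3)/(-1956) = (3143/3)*(-1/1956) = -3143/5868 ≈ -0.53562)
U(O, V) = 26 (U(O, V) = 7 - 1*(-19) = 7 + 19 = 26)
r(I, o) = (930 + I)*(-3143/5868 + o) (r(I, o) = (I + 930)*(o - 3143/5868) = (930 + I)*(-3143/5868 + o))
-r(U(41, -43), -1716) - k = -(-487165/978 + 930*(-1716) - 3143/5868*26 + 26*(-1716)) - 1*1427778 = -(-487165/978 - 1595880 - 40859/2934 - 44616) - 1427778 = -1*(-2407358809/1467) - 1427778 = 2407358809/1467 - 1427778 = 312808483/1467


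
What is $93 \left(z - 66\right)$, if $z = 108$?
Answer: $3906$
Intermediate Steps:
$93 \left(z - 66\right) = 93 \left(108 - 66\right) = 93 \cdot 42 = 3906$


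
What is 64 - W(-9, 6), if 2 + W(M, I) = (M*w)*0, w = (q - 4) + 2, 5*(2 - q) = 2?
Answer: 66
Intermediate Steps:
q = 8/5 (q = 2 - ⅕*2 = 2 - ⅖ = 8/5 ≈ 1.6000)
w = -⅖ (w = (8/5 - 4) + 2 = -12/5 + 2 = -⅖ ≈ -0.40000)
W(M, I) = -2 (W(M, I) = -2 + (M*(-⅖))*0 = -2 - 2*M/5*0 = -2 + 0 = -2)
64 - W(-9, 6) = 64 - 1*(-2) = 64 + 2 = 66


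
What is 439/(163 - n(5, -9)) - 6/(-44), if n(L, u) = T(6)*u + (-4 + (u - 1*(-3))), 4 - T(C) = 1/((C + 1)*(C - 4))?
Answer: 143963/64174 ≈ 2.2433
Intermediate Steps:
T(C) = 4 - 1/((1 + C)*(-4 + C)) (T(C) = 4 - 1/((C + 1)*(C - 4)) = 4 - 1/((1 + C)*(-4 + C)))
n(L, u) = -1 + 69*u/14 (n(L, u) = ((17 - 4*6² + 12*6)/(4 - 1*6² + 3*6))*u + (-4 + (u - 1*(-3))) = ((17 - 4*36 + 72)/(4 - 1*36 + 18))*u + (-4 + (u + 3)) = ((17 - 144 + 72)/(4 - 36 + 18))*u + (-4 + (3 + u)) = (-55/(-14))*u + (-1 + u) = (-1/14*(-55))*u + (-1 + u) = 55*u/14 + (-1 + u) = -1 + 69*u/14)
439/(163 - n(5, -9)) - 6/(-44) = 439/(163 - (-1 + (69/14)*(-9))) - 6/(-44) = 439/(163 - (-1 - 621/14)) - 6*(-1/44) = 439/(163 - 1*(-635/14)) + 3/22 = 439/(163 + 635/14) + 3/22 = 439/(2917/14) + 3/22 = 439*(14/2917) + 3/22 = 6146/2917 + 3/22 = 143963/64174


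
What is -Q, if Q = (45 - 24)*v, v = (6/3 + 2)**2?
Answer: -336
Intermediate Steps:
v = 16 (v = (6*(1/3) + 2)**2 = (2 + 2)**2 = 4**2 = 16)
Q = 336 (Q = (45 - 24)*16 = 21*16 = 336)
-Q = -1*336 = -336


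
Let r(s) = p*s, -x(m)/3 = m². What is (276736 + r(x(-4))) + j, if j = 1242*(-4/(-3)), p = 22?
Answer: 277336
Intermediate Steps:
x(m) = -3*m²
j = 1656 (j = 1242*(-4*(-⅓)) = 1242*(4/3) = 1656)
r(s) = 22*s
(276736 + r(x(-4))) + j = (276736 + 22*(-3*(-4)²)) + 1656 = (276736 + 22*(-3*16)) + 1656 = (276736 + 22*(-48)) + 1656 = (276736 - 1056) + 1656 = 275680 + 1656 = 277336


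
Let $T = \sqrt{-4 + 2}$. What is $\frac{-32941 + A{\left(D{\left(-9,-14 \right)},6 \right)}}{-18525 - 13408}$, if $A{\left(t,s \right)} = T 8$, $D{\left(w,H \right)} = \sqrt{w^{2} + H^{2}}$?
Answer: $\frac{32941}{31933} - \frac{8 i \sqrt{2}}{31933} \approx 1.0316 - 0.0003543 i$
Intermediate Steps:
$T = i \sqrt{2}$ ($T = \sqrt{-2} = i \sqrt{2} \approx 1.4142 i$)
$D{\left(w,H \right)} = \sqrt{H^{2} + w^{2}}$
$A{\left(t,s \right)} = 8 i \sqrt{2}$ ($A{\left(t,s \right)} = i \sqrt{2} \cdot 8 = 8 i \sqrt{2}$)
$\frac{-32941 + A{\left(D{\left(-9,-14 \right)},6 \right)}}{-18525 - 13408} = \frac{-32941 + 8 i \sqrt{2}}{-18525 - 13408} = \frac{-32941 + 8 i \sqrt{2}}{-31933} = \left(-32941 + 8 i \sqrt{2}\right) \left(- \frac{1}{31933}\right) = \frac{32941}{31933} - \frac{8 i \sqrt{2}}{31933}$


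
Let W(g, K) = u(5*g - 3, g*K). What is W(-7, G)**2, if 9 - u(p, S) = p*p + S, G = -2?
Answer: 2099601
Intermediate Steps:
u(p, S) = 9 - S - p**2 (u(p, S) = 9 - (p*p + S) = 9 - (p**2 + S) = 9 - (S + p**2) = 9 + (-S - p**2) = 9 - S - p**2)
W(g, K) = 9 - (-3 + 5*g)**2 - K*g (W(g, K) = 9 - g*K - (5*g - 3)**2 = 9 - K*g - (-3 + 5*g)**2 = 9 - (-3 + 5*g)**2 - K*g)
W(-7, G)**2 = (-7*(30 - 1*(-2) - 25*(-7)))**2 = (-7*(30 + 2 + 175))**2 = (-7*207)**2 = (-1449)**2 = 2099601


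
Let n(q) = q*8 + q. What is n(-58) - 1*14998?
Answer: -15520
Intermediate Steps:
n(q) = 9*q (n(q) = 8*q + q = 9*q)
n(-58) - 1*14998 = 9*(-58) - 1*14998 = -522 - 14998 = -15520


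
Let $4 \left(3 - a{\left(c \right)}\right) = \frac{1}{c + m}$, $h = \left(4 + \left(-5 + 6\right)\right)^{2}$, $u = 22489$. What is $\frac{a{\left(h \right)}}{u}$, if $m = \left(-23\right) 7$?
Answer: $\frac{1633}{12234016} \approx 0.00013348$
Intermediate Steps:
$h = 25$ ($h = \left(4 + 1\right)^{2} = 5^{2} = 25$)
$m = -161$
$a{\left(c \right)} = 3 - \frac{1}{4 \left(-161 + c\right)}$ ($a{\left(c \right)} = 3 - \frac{1}{4 \left(c - 161\right)} = 3 - \frac{1}{4 \left(-161 + c\right)}$)
$\frac{a{\left(h \right)}}{u} = \frac{\frac{1}{4} \frac{1}{-161 + 25} \left(-1933 + 12 \cdot 25\right)}{22489} = \frac{-1933 + 300}{4 \left(-136\right)} \frac{1}{22489} = \frac{1}{4} \left(- \frac{1}{136}\right) \left(-1633\right) \frac{1}{22489} = \frac{1633}{544} \cdot \frac{1}{22489} = \frac{1633}{12234016}$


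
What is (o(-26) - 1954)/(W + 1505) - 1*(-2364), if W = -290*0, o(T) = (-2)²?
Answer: 711174/301 ≈ 2362.7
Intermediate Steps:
o(T) = 4
W = 0
(o(-26) - 1954)/(W + 1505) - 1*(-2364) = (4 - 1954)/(0 + 1505) - 1*(-2364) = -1950/1505 + 2364 = -1950*1/1505 + 2364 = -390/301 + 2364 = 711174/301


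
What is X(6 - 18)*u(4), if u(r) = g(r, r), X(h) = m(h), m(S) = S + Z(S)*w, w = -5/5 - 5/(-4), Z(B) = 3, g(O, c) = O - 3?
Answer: -45/4 ≈ -11.250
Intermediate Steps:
g(O, c) = -3 + O
w = 1/4 (w = -5*1/5 - 5*(-1/4) = -1 + 5/4 = 1/4 ≈ 0.25000)
m(S) = 3/4 + S (m(S) = S + 3*(1/4) = S + 3/4 = 3/4 + S)
X(h) = 3/4 + h
u(r) = -3 + r
X(6 - 18)*u(4) = (3/4 + (6 - 18))*(-3 + 4) = (3/4 - 12)*1 = -45/4*1 = -45/4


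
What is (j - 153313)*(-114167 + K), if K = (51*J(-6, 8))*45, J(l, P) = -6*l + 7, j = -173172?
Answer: 5054640770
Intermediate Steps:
J(l, P) = 7 - 6*l
K = 98685 (K = (51*(7 - 6*(-6)))*45 = (51*(7 + 36))*45 = (51*43)*45 = 2193*45 = 98685)
(j - 153313)*(-114167 + K) = (-173172 - 153313)*(-114167 + 98685) = -326485*(-15482) = 5054640770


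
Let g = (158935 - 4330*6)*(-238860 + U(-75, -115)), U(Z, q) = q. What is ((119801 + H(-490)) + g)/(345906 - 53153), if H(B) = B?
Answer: -31772801814/292753 ≈ -1.0853e+5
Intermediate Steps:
g = -31772921125 (g = (158935 - 4330*6)*(-238860 - 115) = (158935 - 25980)*(-238975) = 132955*(-238975) = -31772921125)
((119801 + H(-490)) + g)/(345906 - 53153) = ((119801 - 490) - 31772921125)/(345906 - 53153) = (119311 - 31772921125)/292753 = -31772801814*1/292753 = -31772801814/292753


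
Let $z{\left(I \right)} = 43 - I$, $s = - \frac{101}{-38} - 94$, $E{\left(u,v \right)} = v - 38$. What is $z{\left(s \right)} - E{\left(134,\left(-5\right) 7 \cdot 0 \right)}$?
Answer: $\frac{6549}{38} \approx 172.34$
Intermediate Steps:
$E{\left(u,v \right)} = -38 + v$
$s = - \frac{3471}{38}$ ($s = \left(-101\right) \left(- \frac{1}{38}\right) - 94 = \frac{101}{38} - 94 = - \frac{3471}{38} \approx -91.342$)
$z{\left(s \right)} - E{\left(134,\left(-5\right) 7 \cdot 0 \right)} = \left(43 - - \frac{3471}{38}\right) - \left(-38 + \left(-5\right) 7 \cdot 0\right) = \left(43 + \frac{3471}{38}\right) - \left(-38 - 0\right) = \frac{5105}{38} - \left(-38 + 0\right) = \frac{5105}{38} - -38 = \frac{5105}{38} + 38 = \frac{6549}{38}$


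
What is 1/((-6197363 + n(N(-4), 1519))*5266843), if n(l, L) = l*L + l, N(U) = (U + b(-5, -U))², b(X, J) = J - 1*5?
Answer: -1/32440397901009 ≈ -3.0826e-14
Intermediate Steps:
b(X, J) = -5 + J (b(X, J) = J - 5 = -5 + J)
N(U) = 25 (N(U) = (U + (-5 - U))² = (-5)² = 25)
n(l, L) = l + L*l (n(l, L) = L*l + l = l + L*l)
1/((-6197363 + n(N(-4), 1519))*5266843) = 1/(-6197363 + 25*(1 + 1519)*5266843) = (1/5266843)/(-6197363 + 25*1520) = (1/5266843)/(-6197363 + 38000) = (1/5266843)/(-6159363) = -1/6159363*1/5266843 = -1/32440397901009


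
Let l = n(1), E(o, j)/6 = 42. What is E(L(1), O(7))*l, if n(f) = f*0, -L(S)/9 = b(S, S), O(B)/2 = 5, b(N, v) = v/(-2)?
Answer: 0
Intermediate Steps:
b(N, v) = -v/2 (b(N, v) = v*(-½) = -v/2)
O(B) = 10 (O(B) = 2*5 = 10)
L(S) = 9*S/2 (L(S) = -(-9)*S/2 = 9*S/2)
E(o, j) = 252 (E(o, j) = 6*42 = 252)
n(f) = 0
l = 0
E(L(1), O(7))*l = 252*0 = 0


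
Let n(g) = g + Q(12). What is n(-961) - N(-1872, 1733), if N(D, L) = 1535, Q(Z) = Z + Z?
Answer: -2472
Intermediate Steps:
Q(Z) = 2*Z
n(g) = 24 + g (n(g) = g + 2*12 = g + 24 = 24 + g)
n(-961) - N(-1872, 1733) = (24 - 961) - 1*1535 = -937 - 1535 = -2472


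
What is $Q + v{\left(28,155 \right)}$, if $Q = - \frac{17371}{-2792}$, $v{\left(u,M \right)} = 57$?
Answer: $\frac{176515}{2792} \approx 63.222$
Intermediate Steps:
$Q = \frac{17371}{2792}$ ($Q = \left(-17371\right) \left(- \frac{1}{2792}\right) = \frac{17371}{2792} \approx 6.2217$)
$Q + v{\left(28,155 \right)} = \frac{17371}{2792} + 57 = \frac{176515}{2792}$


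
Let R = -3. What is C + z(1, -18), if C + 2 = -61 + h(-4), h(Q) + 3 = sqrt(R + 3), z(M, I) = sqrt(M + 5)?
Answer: -66 + sqrt(6) ≈ -63.551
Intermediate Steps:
z(M, I) = sqrt(5 + M)
h(Q) = -3 (h(Q) = -3 + sqrt(-3 + 3) = -3 + sqrt(0) = -3 + 0 = -3)
C = -66 (C = -2 + (-61 - 3) = -2 - 64 = -66)
C + z(1, -18) = -66 + sqrt(5 + 1) = -66 + sqrt(6)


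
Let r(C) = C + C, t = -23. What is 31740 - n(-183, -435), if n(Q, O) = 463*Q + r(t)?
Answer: 116515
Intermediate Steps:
r(C) = 2*C
n(Q, O) = -46 + 463*Q (n(Q, O) = 463*Q + 2*(-23) = 463*Q - 46 = -46 + 463*Q)
31740 - n(-183, -435) = 31740 - (-46 + 463*(-183)) = 31740 - (-46 - 84729) = 31740 - 1*(-84775) = 31740 + 84775 = 116515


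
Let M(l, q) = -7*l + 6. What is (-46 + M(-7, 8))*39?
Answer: 351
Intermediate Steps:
M(l, q) = 6 - 7*l
(-46 + M(-7, 8))*39 = (-46 + (6 - 7*(-7)))*39 = (-46 + (6 + 49))*39 = (-46 + 55)*39 = 9*39 = 351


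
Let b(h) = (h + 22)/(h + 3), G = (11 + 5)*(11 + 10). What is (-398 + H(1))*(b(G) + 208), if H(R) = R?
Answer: -28135390/339 ≈ -82995.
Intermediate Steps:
G = 336 (G = 16*21 = 336)
b(h) = (22 + h)/(3 + h)
(-398 + H(1))*(b(G) + 208) = (-398 + 1)*((22 + 336)/(3 + 336) + 208) = -397*(358/339 + 208) = -397*70870/339 = -28135390/339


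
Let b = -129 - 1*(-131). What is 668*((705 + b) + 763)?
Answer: 981960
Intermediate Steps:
b = 2 (b = -129 + 131 = 2)
668*((705 + b) + 763) = 668*((705 + 2) + 763) = 668*(707 + 763) = 668*1470 = 981960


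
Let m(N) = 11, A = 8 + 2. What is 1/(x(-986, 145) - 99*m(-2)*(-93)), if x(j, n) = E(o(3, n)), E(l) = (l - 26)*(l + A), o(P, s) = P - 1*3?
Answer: 1/101017 ≈ 9.8993e-6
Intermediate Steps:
o(P, s) = -3 + P (o(P, s) = P - 3 = -3 + P)
A = 10
E(l) = (-26 + l)*(10 + l) (E(l) = (l - 26)*(l + 10) = (-26 + l)*(10 + l))
x(j, n) = -260 (x(j, n) = -260 + (-3 + 3)**2 - 16*(-3 + 3) = -260 + 0**2 - 16*0 = -260 + 0 + 0 = -260)
1/(x(-986, 145) - 99*m(-2)*(-93)) = 1/(-260 - 99*11*(-93)) = 1/(-260 - 1089*(-93)) = 1/(-260 + 101277) = 1/101017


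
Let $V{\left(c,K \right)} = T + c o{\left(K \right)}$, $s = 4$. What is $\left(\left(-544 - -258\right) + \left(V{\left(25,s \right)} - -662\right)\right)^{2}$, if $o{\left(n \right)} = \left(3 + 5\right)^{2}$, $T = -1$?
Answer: $3900625$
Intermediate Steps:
$o{\left(n \right)} = 64$ ($o{\left(n \right)} = 8^{2} = 64$)
$V{\left(c,K \right)} = -1 + 64 c$ ($V{\left(c,K \right)} = -1 + c 64 = -1 + 64 c$)
$\left(\left(-544 - -258\right) + \left(V{\left(25,s \right)} - -662\right)\right)^{2} = \left(\left(-544 - -258\right) + \left(\left(-1 + 64 \cdot 25\right) - -662\right)\right)^{2} = \left(\left(-544 + 258\right) + \left(\left(-1 + 1600\right) + 662\right)\right)^{2} = \left(-286 + \left(1599 + 662\right)\right)^{2} = \left(-286 + 2261\right)^{2} = 1975^{2} = 3900625$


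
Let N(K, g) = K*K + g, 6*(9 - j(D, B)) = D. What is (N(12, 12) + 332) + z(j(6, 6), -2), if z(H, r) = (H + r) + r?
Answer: 492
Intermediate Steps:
j(D, B) = 9 - D/6
N(K, g) = g + K² (N(K, g) = K² + g = g + K²)
z(H, r) = H + 2*r
(N(12, 12) + 332) + z(j(6, 6), -2) = ((12 + 12²) + 332) + ((9 - ⅙*6) + 2*(-2)) = ((12 + 144) + 332) + ((9 - 1) - 4) = (156 + 332) + (8 - 4) = 488 + 4 = 492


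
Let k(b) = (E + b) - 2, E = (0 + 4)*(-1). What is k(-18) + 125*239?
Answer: 29851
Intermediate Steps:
E = -4 (E = 4*(-1) = -4)
k(b) = -6 + b (k(b) = (-4 + b) - 2 = -6 + b)
k(-18) + 125*239 = (-6 - 18) + 125*239 = -24 + 29875 = 29851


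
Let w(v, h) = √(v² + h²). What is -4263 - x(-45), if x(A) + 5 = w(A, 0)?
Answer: -4303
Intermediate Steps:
w(v, h) = √(h² + v²)
x(A) = -5 + √(A²) (x(A) = -5 + √(0² + A²) = -5 + √(0 + A²) = -5 + √(A²))
-4263 - x(-45) = -4263 - (-5 + √((-45)²)) = -4263 - (-5 + √2025) = -4263 - (-5 + 45) = -4263 - 1*40 = -4263 - 40 = -4303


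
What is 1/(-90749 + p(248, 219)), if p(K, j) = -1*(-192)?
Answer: -1/90557 ≈ -1.1043e-5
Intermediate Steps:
p(K, j) = 192
1/(-90749 + p(248, 219)) = 1/(-90749 + 192) = 1/(-90557) = -1/90557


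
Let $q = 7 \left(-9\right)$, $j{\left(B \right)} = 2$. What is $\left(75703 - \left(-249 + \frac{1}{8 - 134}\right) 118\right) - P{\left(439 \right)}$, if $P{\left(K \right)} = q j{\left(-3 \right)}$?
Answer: $\frac{6628352}{63} \approx 1.0521 \cdot 10^{5}$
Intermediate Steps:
$q = -63$
$P{\left(K \right)} = -126$ ($P{\left(K \right)} = \left(-63\right) 2 = -126$)
$\left(75703 - \left(-249 + \frac{1}{8 - 134}\right) 118\right) - P{\left(439 \right)} = \left(75703 - \left(-249 + \frac{1}{8 - 134}\right) 118\right) - -126 = \left(75703 - \left(-249 + \frac{1}{-126}\right) 118\right) + 126 = \left(75703 - \left(-249 - \frac{1}{126}\right) 118\right) + 126 = \left(75703 - \left(- \frac{31375}{126}\right) 118\right) + 126 = \left(75703 - - \frac{1851125}{63}\right) + 126 = \left(75703 + \frac{1851125}{63}\right) + 126 = \frac{6620414}{63} + 126 = \frac{6628352}{63}$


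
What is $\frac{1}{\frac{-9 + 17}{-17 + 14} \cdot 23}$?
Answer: $- \frac{3}{184} \approx -0.016304$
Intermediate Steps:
$\frac{1}{\frac{-9 + 17}{-17 + 14} \cdot 23} = \frac{1}{\frac{8}{-3} \cdot 23} = \frac{1}{8 \left(- \frac{1}{3}\right) 23} = \frac{1}{\left(- \frac{8}{3}\right) 23} = \frac{1}{- \frac{184}{3}} = - \frac{3}{184}$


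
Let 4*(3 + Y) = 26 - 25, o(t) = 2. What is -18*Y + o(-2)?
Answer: 103/2 ≈ 51.500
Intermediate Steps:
Y = -11/4 (Y = -3 + (26 - 25)/4 = -3 + (1/4)*1 = -3 + 1/4 = -11/4 ≈ -2.7500)
-18*Y + o(-2) = -18*(-11/4) + 2 = 99/2 + 2 = 103/2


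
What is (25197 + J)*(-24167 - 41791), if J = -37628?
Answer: 819923898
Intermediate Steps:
(25197 + J)*(-24167 - 41791) = (25197 - 37628)*(-24167 - 41791) = -12431*(-65958) = 819923898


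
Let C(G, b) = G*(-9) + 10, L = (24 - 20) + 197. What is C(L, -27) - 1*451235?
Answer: -453034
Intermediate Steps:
L = 201 (L = 4 + 197 = 201)
C(G, b) = 10 - 9*G (C(G, b) = -9*G + 10 = 10 - 9*G)
C(L, -27) - 1*451235 = (10 - 9*201) - 1*451235 = (10 - 1809) - 451235 = -1799 - 451235 = -453034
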